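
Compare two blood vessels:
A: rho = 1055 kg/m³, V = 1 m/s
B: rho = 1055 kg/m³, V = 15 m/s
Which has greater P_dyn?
P_dyn(A) = 0.5275 kPa, P_dyn(B) = 118.7 kPa. Answer: B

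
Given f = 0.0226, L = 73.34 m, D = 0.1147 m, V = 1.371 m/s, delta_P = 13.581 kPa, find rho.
Formula: \Delta P = f \frac{L}{D} \frac{\rho V^2}{2}
Substituting knowns: 13.581 = 0.0226·(73.34/0.1147)·0.5·rho·1.371²/1000
Solving for rho: rho = (13.581·1000)/(0.0226·(73.34/0.1147)·0.5·1.371²) = 1000 kg/m³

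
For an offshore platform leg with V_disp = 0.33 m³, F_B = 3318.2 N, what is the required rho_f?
Formula: F_B = \rho_f g V_{disp}
Substituting knowns: 3318.2 = rho_f·9.81·0.33
Solving for rho_f: rho_f = 3318.2/(9.81·0.33) = 1025 kg/m³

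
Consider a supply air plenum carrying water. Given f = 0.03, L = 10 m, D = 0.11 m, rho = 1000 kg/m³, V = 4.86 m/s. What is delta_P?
Formula: \Delta P = f \frac{L}{D} \frac{\rho V^2}{2}
delta_P = 0.03·(10/0.11)·0.5·1000·4.86²/1000 = 32.21 kPa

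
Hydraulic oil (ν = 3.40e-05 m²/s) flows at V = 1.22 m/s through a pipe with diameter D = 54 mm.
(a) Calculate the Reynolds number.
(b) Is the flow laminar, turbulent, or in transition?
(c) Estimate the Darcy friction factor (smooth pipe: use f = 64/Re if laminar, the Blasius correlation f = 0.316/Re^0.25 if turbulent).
(a) Re = V·D/ν = 1.22·0.054/3.40e-05 = 1937.6
(b) Flow regime: laminar (Re < 2300)
(c) Friction factor: f = 64/Re = 64/1937.6 = 0.03303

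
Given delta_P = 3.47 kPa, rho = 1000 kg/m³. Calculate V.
Formula: V = \sqrt{\frac{2 \Delta P}{\rho}}
V = √(2·(3.47·1000)/1000) = 2.634 m/s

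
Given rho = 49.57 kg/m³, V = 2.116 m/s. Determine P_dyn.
Formula: P_{dyn} = \frac{1}{2} \rho V^2
P_dyn = 0.5·49.57·2.116²/1000 = 0.111 kPa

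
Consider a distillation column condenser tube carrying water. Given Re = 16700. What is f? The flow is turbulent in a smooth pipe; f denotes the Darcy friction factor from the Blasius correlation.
Formula: f = \frac{0.316}{Re^{0.25}}
f = 0.316/16700^0.25 = 0.0278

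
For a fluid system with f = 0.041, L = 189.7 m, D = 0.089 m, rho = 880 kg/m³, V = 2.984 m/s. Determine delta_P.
Formula: \Delta P = f \frac{L}{D} \frac{\rho V^2}{2}
delta_P = 0.041·(189.7/0.089)·0.5·880·2.984²/1000 = 342.4 kPa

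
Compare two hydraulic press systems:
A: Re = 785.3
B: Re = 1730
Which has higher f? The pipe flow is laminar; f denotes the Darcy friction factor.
f(A) = 0.0815, f(B) = 0.03699. Answer: A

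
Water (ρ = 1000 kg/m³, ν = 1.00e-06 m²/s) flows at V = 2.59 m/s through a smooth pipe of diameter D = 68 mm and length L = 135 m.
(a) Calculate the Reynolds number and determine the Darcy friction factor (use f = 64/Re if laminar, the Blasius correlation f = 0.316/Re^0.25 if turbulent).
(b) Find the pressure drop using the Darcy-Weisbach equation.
(a) Re = V·D/ν = 2.59·0.068/1.00e-06 = 176120 → turbulent (Re > 4000); f = 0.316/Re^0.25 = 0.316/176120^0.25 = 0.015425 (Blasius is strictly valid for Re ≲ 1e5; used here as the smooth-pipe estimate the problem specifies)
(b) Darcy-Weisbach: ΔP = f·(L/D)·½ρV²/1000 = 0.015425·(135/0.068)·½·1000·2.59²/1000 = 102.7 kPa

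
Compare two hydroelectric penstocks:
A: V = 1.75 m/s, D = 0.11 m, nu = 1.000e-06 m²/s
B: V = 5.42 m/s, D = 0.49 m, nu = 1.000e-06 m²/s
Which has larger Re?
Re(A) = 192500, Re(B) = 2.656e+06. Answer: B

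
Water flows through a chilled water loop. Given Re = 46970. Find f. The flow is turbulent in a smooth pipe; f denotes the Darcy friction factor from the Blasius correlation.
Formula: f = \frac{0.316}{Re^{0.25}}
f = 0.316/46970^0.25 = 0.02147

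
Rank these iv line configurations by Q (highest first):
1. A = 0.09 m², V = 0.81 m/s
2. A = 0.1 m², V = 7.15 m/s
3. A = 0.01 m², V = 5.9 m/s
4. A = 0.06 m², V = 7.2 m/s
Case 1: Q = 72.9 L/s
Case 2: Q = 715 L/s
Case 3: Q = 59 L/s
Case 4: Q = 432 L/s
Ranking (highest first): 2, 4, 1, 3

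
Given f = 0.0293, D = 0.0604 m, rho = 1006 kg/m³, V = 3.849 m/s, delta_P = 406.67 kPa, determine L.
Formula: \Delta P = f \frac{L}{D} \frac{\rho V^2}{2}
Substituting knowns: 406.67 = 0.0293·(L/0.0604)·0.5·1006·3.849²/1000
Solving for L: L = (406.67·1000)·0.0604/(0.0293·0.5·1006·3.849²) = 112.5 m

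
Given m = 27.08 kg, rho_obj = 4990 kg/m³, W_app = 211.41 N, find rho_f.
Formula: W_{app} = mg\left(1 - \frac{\rho_f}{\rho_{obj}}\right)
Substituting knowns: 211.41 = 27.08·9.81·(1 − rho_f/4990)
Solving for rho_f: rho_f = 4990·(1 − 211.41/(27.08·9.81)) = 1019 kg/m³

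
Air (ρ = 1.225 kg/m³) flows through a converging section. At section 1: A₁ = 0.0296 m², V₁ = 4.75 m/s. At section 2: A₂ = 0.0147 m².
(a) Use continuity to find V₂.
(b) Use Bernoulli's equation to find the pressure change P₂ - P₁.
(a) Continuity: A₁V₁=A₂V₂ -> V₂=A₁V₁/A₂=0.0296*4.75/0.0147=9.56 m/s
(b) Bernoulli: P₂-P₁=0.5*rho*(V₁^2-V₂^2)/1000=0.5*1.225*(4.75^2-9.56^2)/1000=-0.04216 kPa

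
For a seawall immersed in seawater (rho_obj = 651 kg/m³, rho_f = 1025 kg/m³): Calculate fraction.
Formula: f_{sub} = \frac{\rho_{obj}}{\rho_f}
fraction = 651/1025 = 0.6351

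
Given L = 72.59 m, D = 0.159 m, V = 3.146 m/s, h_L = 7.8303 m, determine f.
Formula: h_L = f \frac{L}{D} \frac{V^2}{2g}
Substituting knowns: 7.8303 = f·(72.59/0.159)·3.146²/(2·9.81)
Solving for f: f = 7.8303·2·9.81/((72.59/0.159)·3.146²) = 0.034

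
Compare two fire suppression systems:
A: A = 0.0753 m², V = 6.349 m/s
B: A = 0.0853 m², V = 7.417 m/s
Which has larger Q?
Q(A) = 478.1 L/s, Q(B) = 632.7 L/s. Answer: B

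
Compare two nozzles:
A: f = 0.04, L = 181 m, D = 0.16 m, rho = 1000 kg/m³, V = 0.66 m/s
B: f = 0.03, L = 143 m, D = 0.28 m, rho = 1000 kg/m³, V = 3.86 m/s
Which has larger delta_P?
delta_P(A) = 9.855 kPa, delta_P(B) = 114.1 kPa. Answer: B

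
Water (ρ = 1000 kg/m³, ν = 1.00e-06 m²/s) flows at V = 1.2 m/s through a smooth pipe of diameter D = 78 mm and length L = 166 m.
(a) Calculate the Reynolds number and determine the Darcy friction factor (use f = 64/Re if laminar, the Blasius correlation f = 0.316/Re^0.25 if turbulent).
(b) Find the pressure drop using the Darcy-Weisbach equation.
(a) Re = V·D/ν = 1.2·0.078/1.00e-06 = 93600 → turbulent (Re > 4000); f = 0.316/Re^0.25 = 0.316/93600^0.25 = 0.018066
(b) Darcy-Weisbach: ΔP = f·(L/D)·½ρV²/1000 = 0.018066·(166/0.078)·½·1000·1.2²/1000 = 27.68 kPa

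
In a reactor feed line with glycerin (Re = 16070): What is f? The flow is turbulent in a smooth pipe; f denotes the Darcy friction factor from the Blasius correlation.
Formula: f = \frac{0.316}{Re^{0.25}}
f = 0.316/16070^0.25 = 0.02807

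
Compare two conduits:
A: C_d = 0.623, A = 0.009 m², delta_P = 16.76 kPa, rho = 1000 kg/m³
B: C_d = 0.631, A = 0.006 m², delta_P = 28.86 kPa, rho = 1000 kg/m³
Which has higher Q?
Q(A) = 32.46 L/s, Q(B) = 28.76 L/s. Answer: A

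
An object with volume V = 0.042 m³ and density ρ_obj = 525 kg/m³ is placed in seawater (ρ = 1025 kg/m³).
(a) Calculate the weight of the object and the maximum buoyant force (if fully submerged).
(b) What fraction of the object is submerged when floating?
(a) W=rho_obj*g*V=525*9.81*0.042=216.3 N; F_B(max)=rho*g*V=1025*9.81*0.042=422.3 N
(b) Floating fraction=rho_obj/rho=525/1025=0.512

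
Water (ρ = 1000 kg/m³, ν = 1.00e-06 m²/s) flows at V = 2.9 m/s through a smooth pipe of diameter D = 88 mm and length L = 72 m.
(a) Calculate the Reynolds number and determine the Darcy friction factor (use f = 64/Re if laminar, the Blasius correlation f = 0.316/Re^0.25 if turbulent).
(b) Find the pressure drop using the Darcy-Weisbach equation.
(a) Re = V·D/ν = 2.9·0.088/1.00e-06 = 255200 → turbulent (Re > 4000); f = 0.316/Re^0.25 = 0.316/255200^0.25 = 0.014059 (Blasius is strictly valid for Re ≲ 1e5; used here as the smooth-pipe estimate the problem specifies)
(b) Darcy-Weisbach: ΔP = f·(L/D)·½ρV²/1000 = 0.014059·(72/0.088)·½·1000·2.9²/1000 = 48.37 kPa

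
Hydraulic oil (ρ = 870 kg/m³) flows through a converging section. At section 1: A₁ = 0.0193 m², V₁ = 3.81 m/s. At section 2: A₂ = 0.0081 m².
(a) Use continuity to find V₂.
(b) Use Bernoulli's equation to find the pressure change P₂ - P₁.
(a) Continuity: A₁V₁=A₂V₂ -> V₂=A₁V₁/A₂=0.0193*3.81/0.0081=9.08 m/s
(b) Bernoulli: P₂-P₁=0.5*rho*(V₁^2-V₂^2)/1000=0.5*870*(3.81^2-9.08^2)/1000=-29.55 kPa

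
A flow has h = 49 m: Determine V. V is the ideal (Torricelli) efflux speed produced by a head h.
Formula: V = \sqrt{2 g h}
V = √(2·9.81·49) = 31.01 m/s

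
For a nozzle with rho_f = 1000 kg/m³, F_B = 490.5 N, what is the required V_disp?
Formula: F_B = \rho_f g V_{disp}
Substituting knowns: 490.5 = 1000·9.81·V_disp
Solving for V_disp: V_disp = 490.5/(1000·9.81) = 0.05 m³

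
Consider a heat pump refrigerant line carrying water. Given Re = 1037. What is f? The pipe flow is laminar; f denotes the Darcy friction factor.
Formula: f = \frac{64}{Re}
f = 64/1037 = 0.06172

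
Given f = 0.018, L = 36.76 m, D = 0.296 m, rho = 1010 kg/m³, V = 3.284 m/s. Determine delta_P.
Formula: \Delta P = f \frac{L}{D} \frac{\rho V^2}{2}
delta_P = 0.018·(36.76/0.296)·0.5·1010·3.284²/1000 = 12.17 kPa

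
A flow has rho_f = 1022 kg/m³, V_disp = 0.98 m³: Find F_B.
Formula: F_B = \rho_f g V_{disp}
F_B = 1022·9.81·0.98 = 9825 N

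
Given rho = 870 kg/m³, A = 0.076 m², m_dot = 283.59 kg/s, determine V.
Formula: \dot{m} = \rho A V
Substituting knowns: 283.59 = 870·0.076·V
Solving for V: V = 283.59/(870·0.076) = 4.289 m/s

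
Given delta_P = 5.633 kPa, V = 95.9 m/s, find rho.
Formula: V = \sqrt{\frac{2 \Delta P}{\rho}}
Substituting knowns: 95.9 = √(2·(5.633·1000)/rho)
Solving for rho: rho = 2·(5.633·1000)/95.9² = 1.225 kg/m³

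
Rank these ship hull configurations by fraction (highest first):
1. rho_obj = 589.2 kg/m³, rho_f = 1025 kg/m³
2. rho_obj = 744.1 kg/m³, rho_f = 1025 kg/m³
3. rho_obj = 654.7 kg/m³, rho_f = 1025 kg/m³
Case 1: fraction = 0.5748
Case 2: fraction = 0.726
Case 3: fraction = 0.6387
Ranking (highest first): 2, 3, 1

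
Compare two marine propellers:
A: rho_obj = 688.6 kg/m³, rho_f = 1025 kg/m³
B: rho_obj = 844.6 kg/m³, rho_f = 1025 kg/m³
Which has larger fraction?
fraction(A) = 0.6718, fraction(B) = 0.824. Answer: B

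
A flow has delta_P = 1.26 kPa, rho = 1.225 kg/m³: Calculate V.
Formula: V = \sqrt{\frac{2 \Delta P}{\rho}}
V = √(2·(1.26·1000)/1.225) = 45.36 m/s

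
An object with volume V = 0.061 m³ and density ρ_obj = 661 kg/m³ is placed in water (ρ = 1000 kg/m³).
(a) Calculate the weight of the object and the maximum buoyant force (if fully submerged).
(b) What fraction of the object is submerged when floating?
(a) W=rho_obj*g*V=661*9.81*0.061=395.5 N; F_B(max)=rho*g*V=1000*9.81*0.061=598.4 N
(b) Floating fraction=rho_obj/rho=661/1000=0.661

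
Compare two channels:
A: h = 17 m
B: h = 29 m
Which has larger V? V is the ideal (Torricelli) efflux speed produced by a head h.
V(A) = 18.26 m/s, V(B) = 23.85 m/s. Answer: B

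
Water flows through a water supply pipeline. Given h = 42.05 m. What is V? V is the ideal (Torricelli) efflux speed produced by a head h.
Formula: V = \sqrt{2 g h}
V = √(2·9.81·42.05) = 28.72 m/s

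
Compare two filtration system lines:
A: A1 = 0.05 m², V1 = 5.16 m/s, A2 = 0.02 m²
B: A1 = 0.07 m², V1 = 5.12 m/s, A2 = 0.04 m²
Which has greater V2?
V2(A) = 12.9 m/s, V2(B) = 8.96 m/s. Answer: A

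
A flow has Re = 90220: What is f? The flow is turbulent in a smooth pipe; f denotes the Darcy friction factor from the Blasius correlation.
Formula: f = \frac{0.316}{Re^{0.25}}
f = 0.316/90220^0.25 = 0.01823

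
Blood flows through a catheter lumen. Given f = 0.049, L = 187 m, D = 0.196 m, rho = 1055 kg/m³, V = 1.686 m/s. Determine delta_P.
Formula: \Delta P = f \frac{L}{D} \frac{\rho V^2}{2}
delta_P = 0.049·(187/0.196)·0.5·1055·1.686²/1000 = 70.1 kPa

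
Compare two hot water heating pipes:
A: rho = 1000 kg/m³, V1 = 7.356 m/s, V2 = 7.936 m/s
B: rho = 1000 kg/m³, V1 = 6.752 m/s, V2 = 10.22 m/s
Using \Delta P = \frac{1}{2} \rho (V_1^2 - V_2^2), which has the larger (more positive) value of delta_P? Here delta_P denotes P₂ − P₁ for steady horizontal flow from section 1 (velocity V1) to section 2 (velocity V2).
delta_P(A) = -4.435 kPa, delta_P(B) = -29.43 kPa. Answer: A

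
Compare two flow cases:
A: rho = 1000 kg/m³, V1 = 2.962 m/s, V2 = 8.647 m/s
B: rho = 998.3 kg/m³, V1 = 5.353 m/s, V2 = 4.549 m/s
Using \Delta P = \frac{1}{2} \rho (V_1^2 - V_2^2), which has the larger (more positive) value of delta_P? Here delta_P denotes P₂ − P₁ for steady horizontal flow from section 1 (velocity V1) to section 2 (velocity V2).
delta_P(A) = -33 kPa, delta_P(B) = 3.974 kPa. Answer: B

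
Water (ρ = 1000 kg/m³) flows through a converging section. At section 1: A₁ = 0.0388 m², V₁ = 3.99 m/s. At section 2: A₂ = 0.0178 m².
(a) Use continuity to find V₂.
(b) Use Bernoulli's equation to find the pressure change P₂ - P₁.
(a) Continuity: A₁V₁=A₂V₂ -> V₂=A₁V₁/A₂=0.0388*3.99/0.0178=8.70 m/s
(b) Bernoulli: P₂-P₁=0.5*rho*(V₁^2-V₂^2)/1000=0.5*1000*(3.99^2-8.70^2)/1000=-29.88 kPa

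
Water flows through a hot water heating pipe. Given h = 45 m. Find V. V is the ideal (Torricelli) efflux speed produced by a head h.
Formula: V = \sqrt{2 g h}
V = √(2·9.81·45) = 29.71 m/s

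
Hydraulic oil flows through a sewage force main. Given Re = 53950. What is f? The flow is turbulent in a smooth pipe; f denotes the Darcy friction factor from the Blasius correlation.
Formula: f = \frac{0.316}{Re^{0.25}}
f = 0.316/53950^0.25 = 0.02073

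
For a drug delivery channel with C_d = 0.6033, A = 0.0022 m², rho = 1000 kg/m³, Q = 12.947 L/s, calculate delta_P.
Formula: Q = C_d A \sqrt{\frac{2 \Delta P}{\rho}}
Substituting knowns: 12.947 = 0.6033·0.0022·√(2·(delta_P·1000)/1000)·1000
Solving for delta_P: delta_P = ((12.947/1000)/(0.6033·0.0022))²·1000/2/1000 = 47.58 kPa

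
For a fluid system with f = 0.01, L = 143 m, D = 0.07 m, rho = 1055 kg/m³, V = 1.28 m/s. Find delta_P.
Formula: \Delta P = f \frac{L}{D} \frac{\rho V^2}{2}
delta_P = 0.01·(143/0.07)·0.5·1055·1.28²/1000 = 17.66 kPa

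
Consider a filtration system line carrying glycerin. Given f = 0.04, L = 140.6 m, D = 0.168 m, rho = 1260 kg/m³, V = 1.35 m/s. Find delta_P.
Formula: \Delta P = f \frac{L}{D} \frac{\rho V^2}{2}
delta_P = 0.04·(140.6/0.168)·0.5·1260·1.35²/1000 = 38.44 kPa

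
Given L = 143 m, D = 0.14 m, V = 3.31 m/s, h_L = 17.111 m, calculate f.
Formula: h_L = f \frac{L}{D} \frac{V^2}{2g}
Substituting knowns: 17.111 = f·(143/0.14)·3.31²/(2·9.81)
Solving for f: f = 17.111·2·9.81/((143/0.14)·3.31²) = 0.03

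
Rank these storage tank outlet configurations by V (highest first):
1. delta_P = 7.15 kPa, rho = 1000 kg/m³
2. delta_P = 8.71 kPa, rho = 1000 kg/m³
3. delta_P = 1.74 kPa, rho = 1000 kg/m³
Case 1: V = 3.782 m/s
Case 2: V = 4.174 m/s
Case 3: V = 1.865 m/s
Ranking (highest first): 2, 1, 3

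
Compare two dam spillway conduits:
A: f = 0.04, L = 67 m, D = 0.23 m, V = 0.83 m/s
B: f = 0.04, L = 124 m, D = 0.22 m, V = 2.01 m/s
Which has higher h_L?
h_L(A) = 0.4091 m, h_L(B) = 4.643 m. Answer: B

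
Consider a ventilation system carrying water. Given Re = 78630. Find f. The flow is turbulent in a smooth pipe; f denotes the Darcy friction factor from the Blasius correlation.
Formula: f = \frac{0.316}{Re^{0.25}}
f = 0.316/78630^0.25 = 0.01887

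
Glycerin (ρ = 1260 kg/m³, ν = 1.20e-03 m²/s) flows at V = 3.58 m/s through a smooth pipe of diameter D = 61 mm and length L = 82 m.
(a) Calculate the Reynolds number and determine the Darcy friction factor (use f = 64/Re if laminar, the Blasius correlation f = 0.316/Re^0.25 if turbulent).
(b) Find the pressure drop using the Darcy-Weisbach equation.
(a) Re = V·D/ν = 3.58·0.061/1.20e-03 = 181.98 → laminar (Re < 2300); f = 64/Re = 64/181.98 = 0.35169
(b) Darcy-Weisbach: ΔP = f·(L/D)·½ρV²/1000 = 0.35169·(82/0.061)·½·1260·3.58²/1000 = 3817 kPa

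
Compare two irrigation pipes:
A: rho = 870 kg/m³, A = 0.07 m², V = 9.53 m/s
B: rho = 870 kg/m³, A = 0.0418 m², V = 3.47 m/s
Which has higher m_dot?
m_dot(A) = 580.4 kg/s, m_dot(B) = 126.2 kg/s. Answer: A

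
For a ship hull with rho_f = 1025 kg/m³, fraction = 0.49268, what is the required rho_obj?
Formula: f_{sub} = \frac{\rho_{obj}}{\rho_f}
Substituting knowns: 0.49268 = rho_obj/1025
Solving for rho_obj: rho_obj = 0.49268·1025 = 505 kg/m³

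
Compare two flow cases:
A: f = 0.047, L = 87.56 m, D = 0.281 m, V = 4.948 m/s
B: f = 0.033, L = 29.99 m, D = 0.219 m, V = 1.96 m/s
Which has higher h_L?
h_L(A) = 18.28 m, h_L(B) = 0.8848 m. Answer: A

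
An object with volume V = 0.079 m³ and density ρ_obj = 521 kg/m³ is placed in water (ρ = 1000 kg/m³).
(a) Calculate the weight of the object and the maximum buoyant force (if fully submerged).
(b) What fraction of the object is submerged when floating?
(a) W=rho_obj*g*V=521*9.81*0.079=403.8 N; F_B(max)=rho*g*V=1000*9.81*0.079=775.0 N
(b) Floating fraction=rho_obj/rho=521/1000=0.521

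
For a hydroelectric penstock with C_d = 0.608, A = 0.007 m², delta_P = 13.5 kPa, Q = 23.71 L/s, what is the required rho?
Formula: Q = C_d A \sqrt{\frac{2 \Delta P}{\rho}}
Substituting knowns: 23.71 = 0.608·0.007·√(2·(13.5·1000)/rho)·1000
Solving for rho: rho = 2·(13.5·1000)/((23.71/1000)/(0.608·0.007))² = 870 kg/m³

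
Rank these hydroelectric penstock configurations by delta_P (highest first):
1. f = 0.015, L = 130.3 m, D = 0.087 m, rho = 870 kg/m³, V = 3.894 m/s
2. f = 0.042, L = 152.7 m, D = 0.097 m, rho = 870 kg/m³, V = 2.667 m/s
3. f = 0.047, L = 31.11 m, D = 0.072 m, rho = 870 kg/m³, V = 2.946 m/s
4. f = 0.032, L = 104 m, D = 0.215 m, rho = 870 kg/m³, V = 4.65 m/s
Case 1: delta_P = 148.2 kPa
Case 2: delta_P = 204.6 kPa
Case 3: delta_P = 76.67 kPa
Case 4: delta_P = 145.6 kPa
Ranking (highest first): 2, 1, 4, 3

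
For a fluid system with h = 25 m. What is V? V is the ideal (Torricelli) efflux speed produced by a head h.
Formula: V = \sqrt{2 g h}
V = √(2·9.81·25) = 22.15 m/s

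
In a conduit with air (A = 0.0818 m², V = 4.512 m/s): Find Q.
Formula: Q = A V
Q = 0.0818·4.512·1000 = 369.1 L/s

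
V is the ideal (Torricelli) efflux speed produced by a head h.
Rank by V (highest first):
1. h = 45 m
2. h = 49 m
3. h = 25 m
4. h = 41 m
Case 1: V = 29.71 m/s
Case 2: V = 31.01 m/s
Case 3: V = 22.15 m/s
Case 4: V = 28.36 m/s
Ranking (highest first): 2, 1, 4, 3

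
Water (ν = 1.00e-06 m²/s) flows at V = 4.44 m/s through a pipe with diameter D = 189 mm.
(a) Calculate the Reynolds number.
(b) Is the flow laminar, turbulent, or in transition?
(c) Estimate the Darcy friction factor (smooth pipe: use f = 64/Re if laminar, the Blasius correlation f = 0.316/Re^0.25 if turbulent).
(a) Re = V·D/ν = 4.44·0.189/1.00e-06 = 839160
(b) Flow regime: turbulent (Re > 4000)
(c) Friction factor: f = 0.316/Re^0.25 = 0.316/839160^0.25 = 0.01044 (Blasius is strictly valid for Re ≲ 1e5; used here as the smooth-pipe estimate the problem specifies)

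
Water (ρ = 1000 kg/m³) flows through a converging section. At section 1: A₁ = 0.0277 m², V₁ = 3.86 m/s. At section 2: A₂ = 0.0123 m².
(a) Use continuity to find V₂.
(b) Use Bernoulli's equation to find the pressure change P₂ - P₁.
(a) Continuity: A₁V₁=A₂V₂ -> V₂=A₁V₁/A₂=0.0277*3.86/0.0123=8.69 m/s
(b) Bernoulli: P₂-P₁=0.5*rho*(V₁^2-V₂^2)/1000=0.5*1000*(3.86^2-8.69^2)/1000=-30.31 kPa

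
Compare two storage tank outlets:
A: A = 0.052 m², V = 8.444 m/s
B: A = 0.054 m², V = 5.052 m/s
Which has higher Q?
Q(A) = 439.1 L/s, Q(B) = 272.8 L/s. Answer: A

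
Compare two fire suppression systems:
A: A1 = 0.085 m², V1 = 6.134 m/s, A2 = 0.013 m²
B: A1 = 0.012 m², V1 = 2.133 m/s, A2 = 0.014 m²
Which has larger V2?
V2(A) = 40.11 m/s, V2(B) = 1.828 m/s. Answer: A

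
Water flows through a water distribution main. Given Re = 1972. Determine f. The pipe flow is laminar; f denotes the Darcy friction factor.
Formula: f = \frac{64}{Re}
f = 64/1972 = 0.03245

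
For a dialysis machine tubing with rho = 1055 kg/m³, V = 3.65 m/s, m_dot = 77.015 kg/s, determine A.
Formula: \dot{m} = \rho A V
Substituting knowns: 77.015 = 1055·A·3.65
Solving for A: A = 77.015/(1055·3.65) = 0.02 m²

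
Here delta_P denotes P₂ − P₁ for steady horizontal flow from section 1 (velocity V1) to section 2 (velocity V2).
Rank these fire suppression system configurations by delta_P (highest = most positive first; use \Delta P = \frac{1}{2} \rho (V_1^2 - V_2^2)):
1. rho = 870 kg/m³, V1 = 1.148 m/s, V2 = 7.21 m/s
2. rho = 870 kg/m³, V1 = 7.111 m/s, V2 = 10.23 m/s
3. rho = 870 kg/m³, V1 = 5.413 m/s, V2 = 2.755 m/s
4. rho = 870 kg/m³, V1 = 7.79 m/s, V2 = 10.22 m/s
Case 1: delta_P = -22.04 kPa
Case 2: delta_P = -23.53 kPa
Case 3: delta_P = 9.444 kPa
Case 4: delta_P = -19.04 kPa
Ranking (highest first): 3, 4, 1, 2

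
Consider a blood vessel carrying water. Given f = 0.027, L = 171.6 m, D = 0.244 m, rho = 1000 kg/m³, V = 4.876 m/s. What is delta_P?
Formula: \Delta P = f \frac{L}{D} \frac{\rho V^2}{2}
delta_P = 0.027·(171.6/0.244)·0.5·1000·4.876²/1000 = 225.7 kPa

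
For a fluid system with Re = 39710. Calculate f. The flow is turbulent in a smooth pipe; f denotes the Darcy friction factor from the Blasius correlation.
Formula: f = \frac{0.316}{Re^{0.25}}
f = 0.316/39710^0.25 = 0.02239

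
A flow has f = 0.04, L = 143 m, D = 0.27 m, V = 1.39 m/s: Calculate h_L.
Formula: h_L = f \frac{L}{D} \frac{V^2}{2g}
h_L = 0.04·(143/0.27)·1.39²/(2·9.81) = 2.086 m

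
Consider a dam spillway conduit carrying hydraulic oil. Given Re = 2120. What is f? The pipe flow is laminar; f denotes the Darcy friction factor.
Formula: f = \frac{64}{Re}
f = 64/2120 = 0.03019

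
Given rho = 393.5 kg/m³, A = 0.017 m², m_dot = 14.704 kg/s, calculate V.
Formula: \dot{m} = \rho A V
Substituting knowns: 14.704 = 393.5·0.017·V
Solving for V: V = 14.704/(393.5·0.017) = 2.198 m/s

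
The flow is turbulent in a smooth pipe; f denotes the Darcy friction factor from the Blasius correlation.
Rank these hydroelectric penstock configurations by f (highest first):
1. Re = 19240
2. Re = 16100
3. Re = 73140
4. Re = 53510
Case 1: f = 0.02683
Case 2: f = 0.02805
Case 3: f = 0.01922
Case 4: f = 0.02078
Ranking (highest first): 2, 1, 4, 3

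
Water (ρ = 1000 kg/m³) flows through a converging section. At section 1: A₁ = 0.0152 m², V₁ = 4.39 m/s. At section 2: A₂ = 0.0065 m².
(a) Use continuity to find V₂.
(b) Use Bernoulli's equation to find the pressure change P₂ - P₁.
(a) Continuity: A₁V₁=A₂V₂ -> V₂=A₁V₁/A₂=0.0152*4.39/0.0065=10.27 m/s
(b) Bernoulli: P₂-P₁=0.5*rho*(V₁^2-V₂^2)/1000=0.5*1000*(4.39^2-10.27^2)/1000=-43.1 kPa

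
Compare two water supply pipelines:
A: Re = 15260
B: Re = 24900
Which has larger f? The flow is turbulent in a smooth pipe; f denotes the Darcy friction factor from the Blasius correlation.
f(A) = 0.02843, f(B) = 0.02516. Answer: A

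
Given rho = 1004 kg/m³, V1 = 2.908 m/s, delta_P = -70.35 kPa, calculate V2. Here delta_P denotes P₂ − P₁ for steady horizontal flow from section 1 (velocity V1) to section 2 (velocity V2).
Formula: \Delta P = \frac{1}{2} \rho (V_1^2 - V_2^2)
Substituting knowns: -70.35 = 0.5·1004·(2.908² − V2²)/1000
Solving for V2: V2 = √(2.908² − 2·(-70.35·1000)/1004) = 12.19 m/s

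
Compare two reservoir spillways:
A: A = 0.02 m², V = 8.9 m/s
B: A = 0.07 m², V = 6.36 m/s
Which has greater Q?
Q(A) = 178 L/s, Q(B) = 445.2 L/s. Answer: B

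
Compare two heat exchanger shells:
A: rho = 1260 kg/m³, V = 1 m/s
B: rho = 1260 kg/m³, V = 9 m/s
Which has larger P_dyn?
P_dyn(A) = 0.63 kPa, P_dyn(B) = 51.03 kPa. Answer: B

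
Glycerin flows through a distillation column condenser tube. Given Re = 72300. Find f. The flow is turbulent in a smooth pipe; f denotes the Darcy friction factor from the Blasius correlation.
Formula: f = \frac{0.316}{Re^{0.25}}
f = 0.316/72300^0.25 = 0.01927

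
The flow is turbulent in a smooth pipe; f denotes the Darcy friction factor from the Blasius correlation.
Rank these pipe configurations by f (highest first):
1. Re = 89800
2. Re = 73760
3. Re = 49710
Case 1: f = 0.01825
Case 2: f = 0.01917
Case 3: f = 0.02116
Ranking (highest first): 3, 2, 1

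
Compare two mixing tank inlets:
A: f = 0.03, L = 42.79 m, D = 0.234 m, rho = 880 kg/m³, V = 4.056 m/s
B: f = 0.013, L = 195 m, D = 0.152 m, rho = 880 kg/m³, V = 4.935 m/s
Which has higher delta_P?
delta_P(A) = 39.71 kPa, delta_P(B) = 178.7 kPa. Answer: B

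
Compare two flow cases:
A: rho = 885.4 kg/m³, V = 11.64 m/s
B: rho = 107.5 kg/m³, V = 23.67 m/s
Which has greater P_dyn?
P_dyn(A) = 59.98 kPa, P_dyn(B) = 30.11 kPa. Answer: A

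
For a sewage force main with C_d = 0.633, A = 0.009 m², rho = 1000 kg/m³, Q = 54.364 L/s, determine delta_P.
Formula: Q = C_d A \sqrt{\frac{2 \Delta P}{\rho}}
Substituting knowns: 54.364 = 0.633·0.009·√(2·(delta_P·1000)/1000)·1000
Solving for delta_P: delta_P = ((54.364/1000)/(0.633·0.009))²·1000/2/1000 = 45.53 kPa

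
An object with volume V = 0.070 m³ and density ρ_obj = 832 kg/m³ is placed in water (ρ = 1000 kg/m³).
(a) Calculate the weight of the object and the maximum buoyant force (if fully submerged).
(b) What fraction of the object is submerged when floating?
(a) W=rho_obj*g*V=832*9.81*0.070=571.3 N; F_B(max)=rho*g*V=1000*9.81*0.070=686.7 N
(b) Floating fraction=rho_obj/rho=832/1000=0.832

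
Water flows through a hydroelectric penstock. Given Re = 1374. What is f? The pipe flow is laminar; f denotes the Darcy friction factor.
Formula: f = \frac{64}{Re}
f = 64/1374 = 0.04658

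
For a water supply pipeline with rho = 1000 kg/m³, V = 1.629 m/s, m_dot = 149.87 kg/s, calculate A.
Formula: \dot{m} = \rho A V
Substituting knowns: 149.87 = 1000·A·1.629
Solving for A: A = 149.87/(1000·1.629) = 0.092 m²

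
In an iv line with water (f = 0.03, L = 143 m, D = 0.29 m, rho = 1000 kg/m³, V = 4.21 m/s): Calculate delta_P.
Formula: \Delta P = f \frac{L}{D} \frac{\rho V^2}{2}
delta_P = 0.03·(143/0.29)·0.5·1000·4.21²/1000 = 131.1 kPa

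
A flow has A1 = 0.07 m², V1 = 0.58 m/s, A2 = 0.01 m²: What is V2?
Formula: V_2 = \frac{A_1 V_1}{A_2}
V2 = 0.07·0.58/0.01 = 4.06 m/s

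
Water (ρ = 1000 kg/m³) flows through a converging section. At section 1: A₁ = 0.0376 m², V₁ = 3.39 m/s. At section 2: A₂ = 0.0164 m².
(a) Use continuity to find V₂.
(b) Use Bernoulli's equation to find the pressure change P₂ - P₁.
(a) Continuity: A₁V₁=A₂V₂ -> V₂=A₁V₁/A₂=0.0376*3.39/0.0164=7.77 m/s
(b) Bernoulli: P₂-P₁=0.5*rho*(V₁^2-V₂^2)/1000=0.5*1000*(3.39^2-7.77^2)/1000=-24.44 kPa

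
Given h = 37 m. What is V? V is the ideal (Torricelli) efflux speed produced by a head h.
Formula: V = \sqrt{2 g h}
V = √(2·9.81·37) = 26.94 m/s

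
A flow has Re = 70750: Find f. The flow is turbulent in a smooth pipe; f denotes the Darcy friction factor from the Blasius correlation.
Formula: f = \frac{0.316}{Re^{0.25}}
f = 0.316/70750^0.25 = 0.01938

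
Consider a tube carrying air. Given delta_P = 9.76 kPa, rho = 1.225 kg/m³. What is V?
Formula: V = \sqrt{\frac{2 \Delta P}{\rho}}
V = √(2·(9.76·1000)/1.225) = 126.2 m/s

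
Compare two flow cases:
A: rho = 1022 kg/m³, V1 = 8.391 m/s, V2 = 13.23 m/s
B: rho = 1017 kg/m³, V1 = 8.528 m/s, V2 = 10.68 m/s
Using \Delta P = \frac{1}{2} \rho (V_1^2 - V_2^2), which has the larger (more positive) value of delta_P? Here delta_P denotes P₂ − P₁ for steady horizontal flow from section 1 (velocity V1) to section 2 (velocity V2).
delta_P(A) = -53.46 kPa, delta_P(B) = -21.02 kPa. Answer: B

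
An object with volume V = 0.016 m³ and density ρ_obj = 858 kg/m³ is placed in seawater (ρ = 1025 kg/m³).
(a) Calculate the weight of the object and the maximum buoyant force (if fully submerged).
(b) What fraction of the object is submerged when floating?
(a) W=rho_obj*g*V=858*9.81*0.016=134.7 N; F_B(max)=rho*g*V=1025*9.81*0.016=160.9 N
(b) Floating fraction=rho_obj/rho=858/1025=0.837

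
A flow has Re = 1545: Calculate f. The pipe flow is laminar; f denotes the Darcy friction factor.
Formula: f = \frac{64}{Re}
f = 64/1545 = 0.04142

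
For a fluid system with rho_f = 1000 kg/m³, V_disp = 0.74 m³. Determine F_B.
Formula: F_B = \rho_f g V_{disp}
F_B = 1000·9.81·0.74 = 7259 N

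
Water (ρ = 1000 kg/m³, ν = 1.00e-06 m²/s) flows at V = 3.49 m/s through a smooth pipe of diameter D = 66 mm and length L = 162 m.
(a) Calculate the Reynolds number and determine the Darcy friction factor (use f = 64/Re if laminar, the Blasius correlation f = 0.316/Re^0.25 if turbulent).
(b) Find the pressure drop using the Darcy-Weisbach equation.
(a) Re = V·D/ν = 3.49·0.066/1.00e-06 = 230340 → turbulent (Re > 4000); f = 0.316/Re^0.25 = 0.316/230340^0.25 = 0.014424 (Blasius is strictly valid for Re ≲ 1e5; used here as the smooth-pipe estimate the problem specifies)
(b) Darcy-Weisbach: ΔP = f·(L/D)·½ρV²/1000 = 0.014424·(162/0.066)·½·1000·3.49²/1000 = 215.6 kPa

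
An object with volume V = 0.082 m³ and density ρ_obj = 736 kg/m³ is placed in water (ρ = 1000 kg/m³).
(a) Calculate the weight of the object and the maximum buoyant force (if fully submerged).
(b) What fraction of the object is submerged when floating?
(a) W=rho_obj*g*V=736*9.81*0.082=592.1 N; F_B(max)=rho*g*V=1000*9.81*0.082=804.4 N
(b) Floating fraction=rho_obj/rho=736/1000=0.736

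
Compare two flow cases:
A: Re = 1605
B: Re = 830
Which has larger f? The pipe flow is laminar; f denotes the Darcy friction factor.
f(A) = 0.03988, f(B) = 0.07711. Answer: B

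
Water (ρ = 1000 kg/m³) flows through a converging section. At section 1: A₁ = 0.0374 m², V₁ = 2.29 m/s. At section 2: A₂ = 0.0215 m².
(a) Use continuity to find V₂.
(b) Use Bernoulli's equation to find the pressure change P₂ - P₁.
(a) Continuity: A₁V₁=A₂V₂ -> V₂=A₁V₁/A₂=0.0374*2.29/0.0215=3.98 m/s
(b) Bernoulli: P₂-P₁=0.5*rho*(V₁^2-V₂^2)/1000=0.5*1000*(2.29^2-3.98^2)/1000=-5.298 kPa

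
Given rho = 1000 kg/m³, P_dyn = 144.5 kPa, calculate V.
Formula: P_{dyn} = \frac{1}{2} \rho V^2
Substituting knowns: 144.5 = 0.5·1000·V²/1000
Solving for V: V = √(2·(144.5·1000)/1000) = 17 m/s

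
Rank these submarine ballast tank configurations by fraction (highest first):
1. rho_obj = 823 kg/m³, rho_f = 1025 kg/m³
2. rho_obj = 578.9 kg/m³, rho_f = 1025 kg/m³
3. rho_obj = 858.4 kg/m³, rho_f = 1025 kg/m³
Case 1: fraction = 0.8029
Case 2: fraction = 0.5648
Case 3: fraction = 0.8375
Ranking (highest first): 3, 1, 2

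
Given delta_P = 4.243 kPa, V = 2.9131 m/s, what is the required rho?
Formula: V = \sqrt{\frac{2 \Delta P}{\rho}}
Substituting knowns: 2.9131 = √(2·(4.243·1000)/rho)
Solving for rho: rho = 2·(4.243·1000)/2.9131² = 1000 kg/m³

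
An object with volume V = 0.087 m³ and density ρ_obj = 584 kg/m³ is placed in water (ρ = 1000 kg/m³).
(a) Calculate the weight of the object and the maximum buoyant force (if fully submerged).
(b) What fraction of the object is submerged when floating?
(a) W=rho_obj*g*V=584*9.81*0.087=498.4 N; F_B(max)=rho*g*V=1000*9.81*0.087=853.5 N
(b) Floating fraction=rho_obj/rho=584/1000=0.584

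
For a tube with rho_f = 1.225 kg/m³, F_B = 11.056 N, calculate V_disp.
Formula: F_B = \rho_f g V_{disp}
Substituting knowns: 11.056 = 1.225·9.81·V_disp
Solving for V_disp: V_disp = 11.056/(1.225·9.81) = 0.92 m³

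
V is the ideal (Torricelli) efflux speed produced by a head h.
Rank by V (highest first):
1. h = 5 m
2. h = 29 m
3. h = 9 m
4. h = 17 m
Case 1: V = 9.905 m/s
Case 2: V = 23.85 m/s
Case 3: V = 13.29 m/s
Case 4: V = 18.26 m/s
Ranking (highest first): 2, 4, 3, 1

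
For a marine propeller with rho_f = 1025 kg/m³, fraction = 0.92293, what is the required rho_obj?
Formula: f_{sub} = \frac{\rho_{obj}}{\rho_f}
Substituting knowns: 0.92293 = rho_obj/1025
Solving for rho_obj: rho_obj = 0.92293·1025 = 946 kg/m³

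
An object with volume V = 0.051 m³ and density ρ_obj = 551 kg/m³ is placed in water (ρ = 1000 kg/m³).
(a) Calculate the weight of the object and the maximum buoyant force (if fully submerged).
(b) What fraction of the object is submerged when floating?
(a) W=rho_obj*g*V=551*9.81*0.051=275.7 N; F_B(max)=rho*g*V=1000*9.81*0.051=500.3 N
(b) Floating fraction=rho_obj/rho=551/1000=0.551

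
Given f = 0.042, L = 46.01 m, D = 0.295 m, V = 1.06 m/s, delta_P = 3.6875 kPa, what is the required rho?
Formula: \Delta P = f \frac{L}{D} \frac{\rho V^2}{2}
Substituting knowns: 3.6875 = 0.042·(46.01/0.295)·0.5·rho·1.06²/1000
Solving for rho: rho = (3.6875·1000)/(0.042·(46.01/0.295)·0.5·1.06²) = 1002 kg/m³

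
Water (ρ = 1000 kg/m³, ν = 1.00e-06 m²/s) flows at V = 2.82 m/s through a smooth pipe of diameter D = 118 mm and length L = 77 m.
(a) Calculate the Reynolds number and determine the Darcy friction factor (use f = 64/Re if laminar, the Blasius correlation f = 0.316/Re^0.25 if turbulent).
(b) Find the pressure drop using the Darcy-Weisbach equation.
(a) Re = V·D/ν = 2.82·0.118/1.00e-06 = 332760 → turbulent (Re > 4000); f = 0.316/Re^0.25 = 0.316/332760^0.25 = 0.013157 (Blasius is strictly valid for Re ≲ 1e5; used here as the smooth-pipe estimate the problem specifies)
(b) Darcy-Weisbach: ΔP = f·(L/D)·½ρV²/1000 = 0.013157·(77/0.118)·½·1000·2.82²/1000 = 34.14 kPa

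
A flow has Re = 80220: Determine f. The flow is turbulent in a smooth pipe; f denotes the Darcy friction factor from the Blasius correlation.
Formula: f = \frac{0.316}{Re^{0.25}}
f = 0.316/80220^0.25 = 0.01878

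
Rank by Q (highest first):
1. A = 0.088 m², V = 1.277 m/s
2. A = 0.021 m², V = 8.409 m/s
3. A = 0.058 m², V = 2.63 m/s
Case 1: Q = 112.4 L/s
Case 2: Q = 176.6 L/s
Case 3: Q = 152.5 L/s
Ranking (highest first): 2, 3, 1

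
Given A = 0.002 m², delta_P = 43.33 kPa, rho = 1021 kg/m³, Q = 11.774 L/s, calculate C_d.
Formula: Q = C_d A \sqrt{\frac{2 \Delta P}{\rho}}
Substituting knowns: 11.774 = C_d·0.002·√(2·(43.33·1000)/1021)·1000
Solving for C_d: C_d = (11.774/1000)/(0.002·√(2·(43.33·1000)/1021)) = 0.639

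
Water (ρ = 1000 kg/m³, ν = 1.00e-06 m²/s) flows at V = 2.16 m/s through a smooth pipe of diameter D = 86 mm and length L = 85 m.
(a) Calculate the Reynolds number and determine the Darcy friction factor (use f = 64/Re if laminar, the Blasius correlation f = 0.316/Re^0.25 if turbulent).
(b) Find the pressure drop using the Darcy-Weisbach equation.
(a) Re = V·D/ν = 2.16·0.086/1.00e-06 = 185760 → turbulent (Re > 4000); f = 0.316/Re^0.25 = 0.316/185760^0.25 = 0.015221 (Blasius is strictly valid for Re ≲ 1e5; used here as the smooth-pipe estimate the problem specifies)
(b) Darcy-Weisbach: ΔP = f·(L/D)·½ρV²/1000 = 0.015221·(85/0.086)·½·1000·2.16²/1000 = 35.09 kPa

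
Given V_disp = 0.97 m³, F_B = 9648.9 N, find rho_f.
Formula: F_B = \rho_f g V_{disp}
Substituting knowns: 9648.9 = rho_f·9.81·0.97
Solving for rho_f: rho_f = 9648.9/(9.81·0.97) = 1014 kg/m³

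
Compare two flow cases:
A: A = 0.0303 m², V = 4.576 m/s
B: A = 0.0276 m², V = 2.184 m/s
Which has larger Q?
Q(A) = 138.7 L/s, Q(B) = 60.28 L/s. Answer: A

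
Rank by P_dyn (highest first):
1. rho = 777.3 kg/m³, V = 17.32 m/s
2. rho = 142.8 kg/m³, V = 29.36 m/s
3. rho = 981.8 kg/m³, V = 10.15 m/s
Case 1: P_dyn = 116.6 kPa
Case 2: P_dyn = 61.55 kPa
Case 3: P_dyn = 50.57 kPa
Ranking (highest first): 1, 2, 3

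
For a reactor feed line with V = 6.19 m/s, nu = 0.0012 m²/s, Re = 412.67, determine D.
Formula: Re = \frac{V D}{\nu}
Substituting knowns: 412.67 = 6.19·D/0.0012
Solving for D: D = 412.67·0.0012/6.19 = 0.08 m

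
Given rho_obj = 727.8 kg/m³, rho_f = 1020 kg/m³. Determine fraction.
Formula: f_{sub} = \frac{\rho_{obj}}{\rho_f}
fraction = 727.8/1020 = 0.7135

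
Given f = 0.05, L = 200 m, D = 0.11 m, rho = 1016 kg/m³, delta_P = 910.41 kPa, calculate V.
Formula: \Delta P = f \frac{L}{D} \frac{\rho V^2}{2}
Substituting knowns: 910.41 = 0.05·(200/0.11)·0.5·1016·V²/1000
Solving for V: V = √((910.41·1000)/(0.05·(200/0.11)·0.5·1016)) = 4.44 m/s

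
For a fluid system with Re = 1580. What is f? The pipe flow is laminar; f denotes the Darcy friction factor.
Formula: f = \frac{64}{Re}
f = 64/1580 = 0.04051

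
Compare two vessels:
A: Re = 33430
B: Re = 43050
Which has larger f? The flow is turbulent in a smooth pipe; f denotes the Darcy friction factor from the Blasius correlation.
f(A) = 0.02337, f(B) = 0.02194. Answer: A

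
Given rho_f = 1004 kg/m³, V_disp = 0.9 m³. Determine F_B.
Formula: F_B = \rho_f g V_{disp}
F_B = 1004·9.81·0.9 = 8864 N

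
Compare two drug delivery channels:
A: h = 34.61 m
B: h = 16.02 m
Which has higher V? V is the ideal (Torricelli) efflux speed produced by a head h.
V(A) = 26.06 m/s, V(B) = 17.73 m/s. Answer: A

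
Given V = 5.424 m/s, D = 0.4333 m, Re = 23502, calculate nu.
Formula: Re = \frac{V D}{\nu}
Substituting knowns: 23502 = 5.424·0.4333/nu
Solving for nu: nu = 5.424·0.4333/23502 = 0.0001 m²/s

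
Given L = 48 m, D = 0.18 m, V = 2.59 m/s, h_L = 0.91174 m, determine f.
Formula: h_L = f \frac{L}{D} \frac{V^2}{2g}
Substituting knowns: 0.91174 = f·(48/0.18)·2.59²/(2·9.81)
Solving for f: f = 0.91174·2·9.81/((48/0.18)·2.59²) = 0.01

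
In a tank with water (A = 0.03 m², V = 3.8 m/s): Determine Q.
Formula: Q = A V
Q = 0.03·3.8·1000 = 114 L/s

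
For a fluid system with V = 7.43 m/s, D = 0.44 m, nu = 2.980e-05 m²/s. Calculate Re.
Formula: Re = \frac{V D}{\nu}
Re = 7.43·0.44/2.980e-05 = 109705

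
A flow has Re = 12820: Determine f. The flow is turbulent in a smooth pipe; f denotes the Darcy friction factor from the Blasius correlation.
Formula: f = \frac{0.316}{Re^{0.25}}
f = 0.316/12820^0.25 = 0.0297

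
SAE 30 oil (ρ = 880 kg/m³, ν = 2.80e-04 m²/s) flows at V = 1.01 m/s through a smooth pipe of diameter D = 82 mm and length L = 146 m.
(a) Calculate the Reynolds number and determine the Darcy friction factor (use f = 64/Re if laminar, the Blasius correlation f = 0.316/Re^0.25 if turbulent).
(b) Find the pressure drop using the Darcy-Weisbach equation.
(a) Re = V·D/ν = 1.01·0.082/2.80e-04 = 295.79 → laminar (Re < 2300); f = 64/Re = 64/295.79 = 0.21637
(b) Darcy-Weisbach: ΔP = f·(L/D)·½ρV²/1000 = 0.21637·(146/0.082)·½·880·1.01²/1000 = 172.9 kPa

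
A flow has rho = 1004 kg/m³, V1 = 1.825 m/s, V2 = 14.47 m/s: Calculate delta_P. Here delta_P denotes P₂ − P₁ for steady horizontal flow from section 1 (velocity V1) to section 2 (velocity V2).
Formula: \Delta P = \frac{1}{2} \rho (V_1^2 - V_2^2)
delta_P = 0.5·1004·(1.825² − 14.47²)/1000 = -103.4 kPa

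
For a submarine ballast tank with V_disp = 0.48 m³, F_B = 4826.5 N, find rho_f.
Formula: F_B = \rho_f g V_{disp}
Substituting knowns: 4826.5 = rho_f·9.81·0.48
Solving for rho_f: rho_f = 4826.5/(9.81·0.48) = 1025 kg/m³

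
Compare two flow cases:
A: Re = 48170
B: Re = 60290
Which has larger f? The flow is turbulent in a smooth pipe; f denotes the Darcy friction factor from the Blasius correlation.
f(A) = 0.02133, f(B) = 0.02017. Answer: A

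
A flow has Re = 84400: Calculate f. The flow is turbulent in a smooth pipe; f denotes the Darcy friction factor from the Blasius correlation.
Formula: f = \frac{0.316}{Re^{0.25}}
f = 0.316/84400^0.25 = 0.01854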